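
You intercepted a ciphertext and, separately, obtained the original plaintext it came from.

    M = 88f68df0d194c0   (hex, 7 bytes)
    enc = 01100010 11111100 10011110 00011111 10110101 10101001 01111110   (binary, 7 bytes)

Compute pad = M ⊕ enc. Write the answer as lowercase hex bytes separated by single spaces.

Since enc = M ⊕ pad, XORing both sides with M gives pad = M ⊕ enc.
byte 0: 136 xor  98 = 234
byte 1: 246 xor 252 =  10
byte 2: 141 xor 158 =  19
byte 3: 240 xor  31 = 239
byte 4: 209 xor 181 = 100
byte 5: 148 xor 169 =  61
byte 6: 192 xor 126 = 190

ea 0a 13 ef 64 3d be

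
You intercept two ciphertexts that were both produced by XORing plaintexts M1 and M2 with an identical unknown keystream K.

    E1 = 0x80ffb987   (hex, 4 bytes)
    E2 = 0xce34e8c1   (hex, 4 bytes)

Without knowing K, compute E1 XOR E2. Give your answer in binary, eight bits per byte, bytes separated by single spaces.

01001110 11001011 01010001 01000110

E1 ⊕ E2 = (M1 ⊕ K) ⊕ (M2 ⊕ K) = M1 ⊕ M2 — the shared key cancels under XOR.
80 ⊕ ce = 4e
ff ⊕ 34 = cb
b9 ⊕ e8 = 51
87 ⊕ c1 = 46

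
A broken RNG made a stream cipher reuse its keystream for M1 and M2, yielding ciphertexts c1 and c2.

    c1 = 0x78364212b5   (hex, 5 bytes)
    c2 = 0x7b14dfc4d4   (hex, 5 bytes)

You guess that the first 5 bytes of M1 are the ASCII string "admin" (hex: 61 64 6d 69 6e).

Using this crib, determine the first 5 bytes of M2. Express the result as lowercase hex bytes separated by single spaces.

First, c1 ⊕ c2 = (M1 ⊕ K) ⊕ (M2 ⊕ K) = M1 ⊕ M2, so the key drops out. Then M2 = (M1 ⊕ M2) ⊕ M1 over the first 5 bytes.
byte 0: (78 ⊕ 7b) ⊕ 61 = 03 ⊕ 61 = 62
byte 1: (36 ⊕ 14) ⊕ 64 = 22 ⊕ 64 = 46
byte 2: (42 ⊕ df) ⊕ 6d = 9d ⊕ 6d = f0
byte 3: (12 ⊕ c4) ⊕ 69 = d6 ⊕ 69 = bf
byte 4: (b5 ⊕ d4) ⊕ 6e = 61 ⊕ 6e = 0f

62 46 f0 bf 0f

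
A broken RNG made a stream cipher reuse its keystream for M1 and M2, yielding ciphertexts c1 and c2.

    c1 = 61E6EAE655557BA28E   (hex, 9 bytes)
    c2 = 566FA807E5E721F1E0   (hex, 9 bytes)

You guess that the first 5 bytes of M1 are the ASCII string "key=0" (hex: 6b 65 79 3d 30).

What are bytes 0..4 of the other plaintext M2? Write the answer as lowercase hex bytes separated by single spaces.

First, c1 ⊕ c2 = (M1 ⊕ K) ⊕ (M2 ⊕ K) = M1 ⊕ M2, so the key drops out. Then M2 = (M1 ⊕ M2) ⊕ M1 over the first 5 bytes.
byte 0: (61 ⊕ 56) ⊕ 6b = 37 ⊕ 6b = 5c
byte 1: (e6 ⊕ 6f) ⊕ 65 = 89 ⊕ 65 = ec
byte 2: (ea ⊕ a8) ⊕ 79 = 42 ⊕ 79 = 3b
byte 3: (e6 ⊕ 07) ⊕ 3d = e1 ⊕ 3d = dc
byte 4: (55 ⊕ e5) ⊕ 30 = b0 ⊕ 30 = 80

5c ec 3b dc 80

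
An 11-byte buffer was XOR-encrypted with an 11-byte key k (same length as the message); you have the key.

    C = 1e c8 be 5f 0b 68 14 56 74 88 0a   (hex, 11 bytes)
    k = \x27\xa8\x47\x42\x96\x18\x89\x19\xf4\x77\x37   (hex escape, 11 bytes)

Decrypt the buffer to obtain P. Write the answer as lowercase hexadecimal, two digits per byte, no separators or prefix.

3960f91d9d709d4f80ff3d

XOR is its own inverse, so applying the key byte-wise gives the result directly.
00011110 ⊕ 00100111 = 00111001
11001000 ⊕ 10101000 = 01100000
10111110 ⊕ 01000111 = 11111001
01011111 ⊕ 01000010 = 00011101
00001011 ⊕ 10010110 = 10011101
01101000 ⊕ 00011000 = 01110000
00010100 ⊕ 10001001 = 10011101
01010110 ⊕ 00011001 = 01001111
01110100 ⊕ 11110100 = 10000000
10001000 ⊕ 01110111 = 11111111
00001010 ⊕ 00110111 = 00111101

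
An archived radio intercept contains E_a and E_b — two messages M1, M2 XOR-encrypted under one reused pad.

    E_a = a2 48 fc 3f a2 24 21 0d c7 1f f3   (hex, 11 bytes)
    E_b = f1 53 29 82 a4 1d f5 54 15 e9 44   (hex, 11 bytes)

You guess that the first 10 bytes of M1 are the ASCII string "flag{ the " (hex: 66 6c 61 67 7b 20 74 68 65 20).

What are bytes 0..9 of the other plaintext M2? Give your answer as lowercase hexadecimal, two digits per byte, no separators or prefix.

3577b4da7d19a031b7d6

First, E_a ⊕ E_b = (M1 ⊕ K) ⊕ (M2 ⊕ K) = M1 ⊕ M2, so the key drops out. Then M2 = (M1 ⊕ M2) ⊕ M1 over the first 10 bytes.
byte 0: (a2 ^ f1) ^ 66 = 53 ^ 66 = 35
byte 1: (48 ^ 53) ^ 6c = 1b ^ 6c = 77
byte 2: (fc ^ 29) ^ 61 = d5 ^ 61 = b4
byte 3: (3f ^ 82) ^ 67 = bd ^ 67 = da
byte 4: (a2 ^ a4) ^ 7b = 06 ^ 7b = 7d
byte 5: (24 ^ 1d) ^ 20 = 39 ^ 20 = 19
byte 6: (21 ^ f5) ^ 74 = d4 ^ 74 = a0
byte 7: (0d ^ 54) ^ 68 = 59 ^ 68 = 31
byte 8: (c7 ^ 15) ^ 65 = d2 ^ 65 = b7
byte 9: (1f ^ e9) ^ 20 = f6 ^ 20 = d6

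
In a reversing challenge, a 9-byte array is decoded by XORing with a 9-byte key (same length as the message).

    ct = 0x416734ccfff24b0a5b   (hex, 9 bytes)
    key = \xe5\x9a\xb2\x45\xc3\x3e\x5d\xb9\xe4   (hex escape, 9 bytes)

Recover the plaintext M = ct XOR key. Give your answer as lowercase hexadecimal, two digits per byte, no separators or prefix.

XOR is its own inverse, so applying the key byte-wise gives the result directly.
01000001 xor 11100101 = 10100100
01100111 xor 10011010 = 11111101
00110100 xor 10110010 = 10000110
11001100 xor 01000101 = 10001001
11111111 xor 11000011 = 00111100
11110010 xor 00111110 = 11001100
01001011 xor 01011101 = 00010110
00001010 xor 10111001 = 10110011
01011011 xor 11100100 = 10111111

a4fd86893ccc16b3bf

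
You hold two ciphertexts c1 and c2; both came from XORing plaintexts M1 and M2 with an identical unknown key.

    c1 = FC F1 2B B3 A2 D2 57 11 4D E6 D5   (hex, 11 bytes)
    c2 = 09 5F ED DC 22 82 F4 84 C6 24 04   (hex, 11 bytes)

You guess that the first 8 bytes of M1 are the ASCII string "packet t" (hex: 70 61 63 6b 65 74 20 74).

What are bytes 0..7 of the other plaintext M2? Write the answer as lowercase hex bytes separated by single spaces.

85 cf a5 04 e5 24 83 e1

First, c1 ⊕ c2 = (M1 ⊕ K) ⊕ (M2 ⊕ K) = M1 ⊕ M2, so the key drops out. Then M2 = (M1 ⊕ M2) ⊕ M1 over the first 8 bytes.
byte 0: (fc ^ 09) ^ 70 = f5 ^ 70 = 85
byte 1: (f1 ^ 5f) ^ 61 = ae ^ 61 = cf
byte 2: (2b ^ ed) ^ 63 = c6 ^ 63 = a5
byte 3: (b3 ^ dc) ^ 6b = 6f ^ 6b = 04
byte 4: (a2 ^ 22) ^ 65 = 80 ^ 65 = e5
byte 5: (d2 ^ 82) ^ 74 = 50 ^ 74 = 24
byte 6: (57 ^ f4) ^ 20 = a3 ^ 20 = 83
byte 7: (11 ^ 84) ^ 74 = 95 ^ 74 = e1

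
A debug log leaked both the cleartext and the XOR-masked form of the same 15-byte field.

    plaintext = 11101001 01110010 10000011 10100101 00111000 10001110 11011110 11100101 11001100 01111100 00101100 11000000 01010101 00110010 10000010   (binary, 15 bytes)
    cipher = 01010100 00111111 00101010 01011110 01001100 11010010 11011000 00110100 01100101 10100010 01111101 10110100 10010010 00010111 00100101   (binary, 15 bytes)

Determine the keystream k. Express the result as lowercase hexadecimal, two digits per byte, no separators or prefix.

Since cipher = plaintext ⊕ k, XORing both sides with plaintext gives k = plaintext ⊕ cipher.
e9 xor 54 = bd
72 xor 3f = 4d
83 xor 2a = a9
a5 xor 5e = fb
38 xor 4c = 74
8e xor d2 = 5c
de xor d8 = 06
e5 xor 34 = d1
cc xor 65 = a9
7c xor a2 = de
2c xor 7d = 51
c0 xor b4 = 74
55 xor 92 = c7
32 xor 17 = 25
82 xor 25 = a7

bd4da9fb745c06d1a9de5174c725a7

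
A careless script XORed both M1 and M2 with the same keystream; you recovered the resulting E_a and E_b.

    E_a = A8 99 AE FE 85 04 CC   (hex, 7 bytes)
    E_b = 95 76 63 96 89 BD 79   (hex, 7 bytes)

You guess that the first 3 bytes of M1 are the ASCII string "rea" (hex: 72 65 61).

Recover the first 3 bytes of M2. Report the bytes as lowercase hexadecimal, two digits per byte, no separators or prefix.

First, E_a ⊕ E_b = (M1 ⊕ K) ⊕ (M2 ⊕ K) = M1 ⊕ M2, so the key drops out. Then M2 = (M1 ⊕ M2) ⊕ M1 over the first 3 bytes.
byte 0: (a8 xor 95) xor 72 = 3d xor 72 = 4f
byte 1: (99 xor 76) xor 65 = ef xor 65 = 8a
byte 2: (ae xor 63) xor 61 = cd xor 61 = ac

4f8aac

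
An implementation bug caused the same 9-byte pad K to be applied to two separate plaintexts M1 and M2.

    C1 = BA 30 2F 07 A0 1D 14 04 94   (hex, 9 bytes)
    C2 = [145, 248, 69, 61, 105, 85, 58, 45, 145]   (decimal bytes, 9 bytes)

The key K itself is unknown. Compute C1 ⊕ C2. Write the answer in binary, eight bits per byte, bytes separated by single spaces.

C1 ⊕ C2 = (M1 ⊕ K) ⊕ (M2 ⊕ K) = M1 ⊕ M2 — the shared key cancels under XOR.
186 ^ 145 =  43
 48 ^ 248 = 200
 47 ^  69 = 106
  7 ^  61 =  58
160 ^ 105 = 201
 29 ^  85 =  72
 20 ^  58 =  46
  4 ^  45 =  41
148 ^ 145 =   5

00101011 11001000 01101010 00111010 11001001 01001000 00101110 00101001 00000101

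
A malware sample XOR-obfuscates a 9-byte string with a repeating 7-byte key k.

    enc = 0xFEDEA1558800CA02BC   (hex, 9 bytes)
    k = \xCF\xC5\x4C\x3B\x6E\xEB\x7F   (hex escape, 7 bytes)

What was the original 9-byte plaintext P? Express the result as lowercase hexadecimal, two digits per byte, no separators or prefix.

The 7-byte key repeats, so the effective keystream is cf c5 4c 3b 6e eb 7f cf c5.
byte 0: fe xor cf = 31
byte 1: de xor c5 = 1b
byte 2: a1 xor 4c = ed
byte 3: 55 xor 3b = 6e
byte 4: 88 xor 6e = e6
byte 5: 00 xor eb = eb
byte 6: ca xor 7f = b5
byte 7: 02 xor cf = cd
byte 8: bc xor c5 = 79

311bed6ee6ebb5cd79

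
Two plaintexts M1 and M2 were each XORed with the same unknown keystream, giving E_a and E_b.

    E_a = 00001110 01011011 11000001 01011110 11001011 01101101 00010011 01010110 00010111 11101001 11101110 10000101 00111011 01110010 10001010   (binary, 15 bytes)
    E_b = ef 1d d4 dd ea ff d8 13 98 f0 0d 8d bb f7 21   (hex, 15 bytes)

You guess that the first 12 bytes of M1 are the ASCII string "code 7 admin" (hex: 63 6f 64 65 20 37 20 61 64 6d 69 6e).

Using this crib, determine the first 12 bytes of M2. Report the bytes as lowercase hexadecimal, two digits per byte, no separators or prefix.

First, E_a ⊕ E_b = (M1 ⊕ K) ⊕ (M2 ⊕ K) = M1 ⊕ M2, so the key drops out. Then M2 = (M1 ⊕ M2) ⊕ M1 over the first 12 bytes.
byte 0: (0e ^ ef) ^ 63 = e1 ^ 63 = 82
byte 1: (5b ^ 1d) ^ 6f = 46 ^ 6f = 29
byte 2: (c1 ^ d4) ^ 64 = 15 ^ 64 = 71
byte 3: (5e ^ dd) ^ 65 = 83 ^ 65 = e6
byte 4: (cb ^ ea) ^ 20 = 21 ^ 20 = 01
byte 5: (6d ^ ff) ^ 37 = 92 ^ 37 = a5
byte 6: (13 ^ d8) ^ 20 = cb ^ 20 = eb
byte 7: (56 ^ 13) ^ 61 = 45 ^ 61 = 24
byte 8: (17 ^ 98) ^ 64 = 8f ^ 64 = eb
byte 9: (e9 ^ f0) ^ 6d = 19 ^ 6d = 74
byte 10: (ee ^ 0d) ^ 69 = e3 ^ 69 = 8a
byte 11: (85 ^ 8d) ^ 6e = 08 ^ 6e = 66

822971e601a5eb24eb748a66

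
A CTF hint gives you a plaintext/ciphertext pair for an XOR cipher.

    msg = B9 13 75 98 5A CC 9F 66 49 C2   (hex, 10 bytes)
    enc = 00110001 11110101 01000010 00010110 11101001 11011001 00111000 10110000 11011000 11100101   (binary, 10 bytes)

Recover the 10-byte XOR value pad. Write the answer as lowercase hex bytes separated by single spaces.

88 e6 37 8e b3 15 a7 d6 91 27

Since enc = msg ⊕ pad, XORing both sides with msg gives pad = msg ⊕ enc.
b9 ^ 31 = 88
13 ^ f5 = e6
75 ^ 42 = 37
98 ^ 16 = 8e
5a ^ e9 = b3
cc ^ d9 = 15
9f ^ 38 = a7
66 ^ b0 = d6
49 ^ d8 = 91
c2 ^ e5 = 27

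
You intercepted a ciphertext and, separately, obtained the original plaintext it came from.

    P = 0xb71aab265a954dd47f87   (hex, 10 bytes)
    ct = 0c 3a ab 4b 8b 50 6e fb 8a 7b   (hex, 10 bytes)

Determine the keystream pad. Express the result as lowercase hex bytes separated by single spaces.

Since ct = P ⊕ pad, XORing both sides with P gives pad = P ⊕ ct.
byte 0: b7 ^ 0c = bb
byte 1: 1a ^ 3a = 20
byte 2: ab ^ ab = 00
byte 3: 26 ^ 4b = 6d
byte 4: 5a ^ 8b = d1
byte 5: 95 ^ 50 = c5
byte 6: 4d ^ 6e = 23
byte 7: d4 ^ fb = 2f
byte 8: 7f ^ 8a = f5
byte 9: 87 ^ 7b = fc

bb 20 00 6d d1 c5 23 2f f5 fc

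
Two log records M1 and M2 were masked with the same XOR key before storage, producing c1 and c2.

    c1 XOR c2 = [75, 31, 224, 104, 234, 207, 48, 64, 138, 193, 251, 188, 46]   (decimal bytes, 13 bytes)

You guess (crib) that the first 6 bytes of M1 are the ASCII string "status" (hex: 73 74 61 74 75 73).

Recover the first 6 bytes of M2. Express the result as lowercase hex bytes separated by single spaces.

38 6b 81 1c 9f bc

Since c1 ⊕ c2 = M1 ⊕ M2, XORing with the guessed M1 bytes yields the corresponding M2 bytes: M2 = (c1 ⊕ c2) ⊕ M1.
4b XOR 73 = 38
1f XOR 74 = 6b
e0 XOR 61 = 81
68 XOR 74 = 1c
ea XOR 75 = 9f
cf XOR 73 = bc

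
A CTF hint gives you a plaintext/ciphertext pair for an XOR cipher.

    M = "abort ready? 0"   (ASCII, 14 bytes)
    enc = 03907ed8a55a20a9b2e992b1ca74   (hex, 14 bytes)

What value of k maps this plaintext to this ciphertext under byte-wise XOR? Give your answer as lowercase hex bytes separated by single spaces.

62 f2 11 aa d1 7a 52 cc d3 8d eb 8e ea 44

Since enc = M ⊕ k, XORing both sides with M gives k = M ⊕ enc.
byte 0:  97 ⊕   3 =  98
byte 1:  98 ⊕ 144 = 242
byte 2: 111 ⊕ 126 =  17
byte 3: 114 ⊕ 216 = 170
byte 4: 116 ⊕ 165 = 209
byte 5:  32 ⊕  90 = 122
byte 6: 114 ⊕  32 =  82
byte 7: 101 ⊕ 169 = 204
byte 8:  97 ⊕ 178 = 211
byte 9: 100 ⊕ 233 = 141
byte 10: 121 ⊕ 146 = 235
byte 11:  63 ⊕ 177 = 142
byte 12:  32 ⊕ 202 = 234
byte 13:  48 ⊕ 116 =  68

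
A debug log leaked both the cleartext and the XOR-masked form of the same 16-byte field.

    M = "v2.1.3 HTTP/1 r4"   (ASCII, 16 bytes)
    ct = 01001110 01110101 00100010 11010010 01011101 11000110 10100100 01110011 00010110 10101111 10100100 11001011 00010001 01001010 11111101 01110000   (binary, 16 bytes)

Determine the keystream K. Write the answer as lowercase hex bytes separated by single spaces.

38 47 0c e3 73 f5 84 3b 42 fb f4 e4 20 6a 8f 44

Since ct = M ⊕ K, XORing both sides with M gives K = M ⊕ ct.
76 xor 4e = 38
32 xor 75 = 47
2e xor 22 = 0c
31 xor d2 = e3
2e xor 5d = 73
33 xor c6 = f5
20 xor a4 = 84
48 xor 73 = 3b
54 xor 16 = 42
54 xor af = fb
50 xor a4 = f4
2f xor cb = e4
31 xor 11 = 20
20 xor 4a = 6a
72 xor fd = 8f
34 xor 70 = 44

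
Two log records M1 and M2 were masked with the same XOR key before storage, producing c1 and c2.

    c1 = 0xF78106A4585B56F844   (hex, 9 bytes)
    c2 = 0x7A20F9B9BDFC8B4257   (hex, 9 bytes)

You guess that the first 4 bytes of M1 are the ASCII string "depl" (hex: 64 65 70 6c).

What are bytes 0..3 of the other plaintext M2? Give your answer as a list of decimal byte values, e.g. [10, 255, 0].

[233, 196, 143, 113]

First, c1 ⊕ c2 = (M1 ⊕ K) ⊕ (M2 ⊕ K) = M1 ⊕ M2, so the key drops out. Then M2 = (M1 ⊕ M2) ⊕ M1 over the first 4 bytes.
byte 0: (f7 xor 7a) xor 64 = 8d xor 64 = e9
byte 1: (81 xor 20) xor 65 = a1 xor 65 = c4
byte 2: (06 xor f9) xor 70 = ff xor 70 = 8f
byte 3: (a4 xor b9) xor 6c = 1d xor 6c = 71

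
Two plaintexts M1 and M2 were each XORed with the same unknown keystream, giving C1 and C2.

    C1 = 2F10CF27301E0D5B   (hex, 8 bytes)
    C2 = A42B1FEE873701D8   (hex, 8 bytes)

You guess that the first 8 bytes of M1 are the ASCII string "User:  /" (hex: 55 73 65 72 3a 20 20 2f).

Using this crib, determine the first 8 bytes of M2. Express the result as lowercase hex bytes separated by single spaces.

de 48 b5 bb 8d 09 2c ac

First, C1 ⊕ C2 = (M1 ⊕ K) ⊕ (M2 ⊕ K) = M1 ⊕ M2, so the key drops out. Then M2 = (M1 ⊕ M2) ⊕ M1 over the first 8 bytes.
byte 0: (2f ^ a4) ^ 55 = 8b ^ 55 = de
byte 1: (10 ^ 2b) ^ 73 = 3b ^ 73 = 48
byte 2: (cf ^ 1f) ^ 65 = d0 ^ 65 = b5
byte 3: (27 ^ ee) ^ 72 = c9 ^ 72 = bb
byte 4: (30 ^ 87) ^ 3a = b7 ^ 3a = 8d
byte 5: (1e ^ 37) ^ 20 = 29 ^ 20 = 09
byte 6: (0d ^ 01) ^ 20 = 0c ^ 20 = 2c
byte 7: (5b ^ d8) ^ 2f = 83 ^ 2f = ac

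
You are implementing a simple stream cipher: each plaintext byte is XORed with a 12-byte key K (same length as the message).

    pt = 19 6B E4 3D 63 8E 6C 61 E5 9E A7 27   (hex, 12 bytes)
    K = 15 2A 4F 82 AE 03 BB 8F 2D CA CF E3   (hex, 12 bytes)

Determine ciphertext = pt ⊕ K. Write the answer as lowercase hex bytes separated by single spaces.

19 ^ 15 = 0c
6b ^ 2a = 41
e4 ^ 4f = ab
3d ^ 82 = bf
63 ^ ae = cd
8e ^ 03 = 8d
6c ^ bb = d7
61 ^ 8f = ee
e5 ^ 2d = c8
9e ^ ca = 54
a7 ^ cf = 68
27 ^ e3 = c4

0c 41 ab bf cd 8d d7 ee c8 54 68 c4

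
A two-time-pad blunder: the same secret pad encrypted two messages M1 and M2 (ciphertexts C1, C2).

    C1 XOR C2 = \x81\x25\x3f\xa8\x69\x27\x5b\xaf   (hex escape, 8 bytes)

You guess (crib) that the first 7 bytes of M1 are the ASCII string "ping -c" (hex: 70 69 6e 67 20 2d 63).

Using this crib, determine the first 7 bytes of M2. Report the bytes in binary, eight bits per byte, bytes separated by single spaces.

Since C1 ⊕ C2 = M1 ⊕ M2, XORing with the guessed M1 bytes yields the corresponding M2 bytes: M2 = (C1 ⊕ C2) ⊕ M1.
81 ⊕ 70 = f1
25 ⊕ 69 = 4c
3f ⊕ 6e = 51
a8 ⊕ 67 = cf
69 ⊕ 20 = 49
27 ⊕ 2d = 0a
5b ⊕ 63 = 38

11110001 01001100 01010001 11001111 01001001 00001010 00111000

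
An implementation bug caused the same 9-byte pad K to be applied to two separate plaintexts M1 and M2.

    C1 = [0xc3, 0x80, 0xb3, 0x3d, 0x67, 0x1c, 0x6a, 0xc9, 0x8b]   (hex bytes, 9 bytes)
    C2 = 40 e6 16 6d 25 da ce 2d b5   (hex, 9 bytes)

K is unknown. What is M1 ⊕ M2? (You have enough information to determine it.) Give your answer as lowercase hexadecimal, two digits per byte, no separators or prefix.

8366a55042c6a4e43e

C1 ⊕ C2 = (M1 ⊕ K) ⊕ (M2 ⊕ K) = M1 ⊕ M2 — the shared key cancels under XOR.
byte 0: 195 XOR  64 = 131
byte 1: 128 XOR 230 = 102
byte 2: 179 XOR  22 = 165
byte 3:  61 XOR 109 =  80
byte 4: 103 XOR  37 =  66
byte 5:  28 XOR 218 = 198
byte 6: 106 XOR 206 = 164
byte 7: 201 XOR  45 = 228
byte 8: 139 XOR 181 =  62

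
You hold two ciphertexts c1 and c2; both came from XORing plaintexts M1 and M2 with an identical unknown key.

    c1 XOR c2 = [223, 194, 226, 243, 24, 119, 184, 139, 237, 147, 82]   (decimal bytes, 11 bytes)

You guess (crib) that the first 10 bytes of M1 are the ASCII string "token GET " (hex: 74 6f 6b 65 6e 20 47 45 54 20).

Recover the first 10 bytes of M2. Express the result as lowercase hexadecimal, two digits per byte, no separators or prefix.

abad89967657ffceb9b3

Since c1 ⊕ c2 = M1 ⊕ M2, XORing with the guessed M1 bytes yields the corresponding M2 bytes: M2 = (c1 ⊕ c2) ⊕ M1.
byte 0: 223 ⊕ 116 = 171
byte 1: 194 ⊕ 111 = 173
byte 2: 226 ⊕ 107 = 137
byte 3: 243 ⊕ 101 = 150
byte 4:  24 ⊕ 110 = 118
byte 5: 119 ⊕  32 =  87
byte 6: 184 ⊕  71 = 255
byte 7: 139 ⊕  69 = 206
byte 8: 237 ⊕  84 = 185
byte 9: 147 ⊕  32 = 179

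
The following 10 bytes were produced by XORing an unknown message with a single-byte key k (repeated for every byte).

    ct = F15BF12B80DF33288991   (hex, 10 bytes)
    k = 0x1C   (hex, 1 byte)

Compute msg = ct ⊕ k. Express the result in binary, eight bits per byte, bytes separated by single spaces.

The 1-byte key repeats, so the effective keystream is 1c 1c 1c 1c 1c 1c 1c 1c 1c 1c.
byte 0: 11110001 xor 00011100 = 11101101
byte 1: 01011011 xor 00011100 = 01000111
byte 2: 11110001 xor 00011100 = 11101101
byte 3: 00101011 xor 00011100 = 00110111
byte 4: 10000000 xor 00011100 = 10011100
byte 5: 11011111 xor 00011100 = 11000011
byte 6: 00110011 xor 00011100 = 00101111
byte 7: 00101000 xor 00011100 = 00110100
byte 8: 10001001 xor 00011100 = 10010101
byte 9: 10010001 xor 00011100 = 10001101

11101101 01000111 11101101 00110111 10011100 11000011 00101111 00110100 10010101 10001101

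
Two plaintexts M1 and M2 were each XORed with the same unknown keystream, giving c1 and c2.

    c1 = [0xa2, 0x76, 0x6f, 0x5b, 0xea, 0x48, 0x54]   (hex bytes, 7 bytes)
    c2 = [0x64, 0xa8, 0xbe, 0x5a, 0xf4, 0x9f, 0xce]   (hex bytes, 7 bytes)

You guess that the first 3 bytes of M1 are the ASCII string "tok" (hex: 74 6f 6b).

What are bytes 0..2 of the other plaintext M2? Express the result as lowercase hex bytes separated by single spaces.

b2 b1 ba

First, c1 ⊕ c2 = (M1 ⊕ K) ⊕ (M2 ⊕ K) = M1 ⊕ M2, so the key drops out. Then M2 = (M1 ⊕ M2) ⊕ M1 over the first 3 bytes.
byte 0: (a2 ^ 64) ^ 74 = c6 ^ 74 = b2
byte 1: (76 ^ a8) ^ 6f = de ^ 6f = b1
byte 2: (6f ^ be) ^ 6b = d1 ^ 6b = ba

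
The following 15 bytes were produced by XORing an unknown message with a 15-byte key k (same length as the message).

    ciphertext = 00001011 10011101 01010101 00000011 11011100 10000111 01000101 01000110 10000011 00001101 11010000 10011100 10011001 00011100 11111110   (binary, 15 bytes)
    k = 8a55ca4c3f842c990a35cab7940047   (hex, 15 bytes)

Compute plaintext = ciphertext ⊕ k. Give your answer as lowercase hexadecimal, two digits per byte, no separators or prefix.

XOR is its own inverse, so applying the key byte-wise gives the result directly.
0b ⊕ 8a = 81
9d ⊕ 55 = c8
55 ⊕ ca = 9f
03 ⊕ 4c = 4f
dc ⊕ 3f = e3
87 ⊕ 84 = 03
45 ⊕ 2c = 69
46 ⊕ 99 = df
83 ⊕ 0a = 89
0d ⊕ 35 = 38
d0 ⊕ ca = 1a
9c ⊕ b7 = 2b
99 ⊕ 94 = 0d
1c ⊕ 00 = 1c
fe ⊕ 47 = b9

81c89f4fe30369df89381a2b0d1cb9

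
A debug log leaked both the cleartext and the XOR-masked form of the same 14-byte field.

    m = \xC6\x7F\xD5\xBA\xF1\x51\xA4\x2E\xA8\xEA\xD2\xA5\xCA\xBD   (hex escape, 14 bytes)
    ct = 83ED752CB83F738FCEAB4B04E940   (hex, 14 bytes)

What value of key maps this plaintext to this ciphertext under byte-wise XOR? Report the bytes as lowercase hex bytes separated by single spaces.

Since ct = m ⊕ key, XORing both sides with m gives key = m ⊕ ct.
c6 ^ 83 = 45
7f ^ ed = 92
d5 ^ 75 = a0
ba ^ 2c = 96
f1 ^ b8 = 49
51 ^ 3f = 6e
a4 ^ 73 = d7
2e ^ 8f = a1
a8 ^ ce = 66
ea ^ ab = 41
d2 ^ 4b = 99
a5 ^ 04 = a1
ca ^ e9 = 23
bd ^ 40 = fd

45 92 a0 96 49 6e d7 a1 66 41 99 a1 23 fd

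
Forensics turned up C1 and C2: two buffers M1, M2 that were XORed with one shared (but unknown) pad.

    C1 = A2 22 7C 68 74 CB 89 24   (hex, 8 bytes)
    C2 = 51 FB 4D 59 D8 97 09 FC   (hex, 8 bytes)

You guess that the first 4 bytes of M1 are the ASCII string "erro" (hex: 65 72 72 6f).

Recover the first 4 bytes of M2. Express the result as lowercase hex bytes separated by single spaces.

First, C1 ⊕ C2 = (M1 ⊕ K) ⊕ (M2 ⊕ K) = M1 ⊕ M2, so the key drops out. Then M2 = (M1 ⊕ M2) ⊕ M1 over the first 4 bytes.
byte 0: (a2 xor 51) xor 65 = f3 xor 65 = 96
byte 1: (22 xor fb) xor 72 = d9 xor 72 = ab
byte 2: (7c xor 4d) xor 72 = 31 xor 72 = 43
byte 3: (68 xor 59) xor 6f = 31 xor 6f = 5e

96 ab 43 5e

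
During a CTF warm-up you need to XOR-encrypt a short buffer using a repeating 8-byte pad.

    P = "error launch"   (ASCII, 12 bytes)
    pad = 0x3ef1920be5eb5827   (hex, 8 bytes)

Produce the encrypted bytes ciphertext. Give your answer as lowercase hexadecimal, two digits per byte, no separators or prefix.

5b83e06497cb34464b9ff163

The 8-byte key repeats, so the effective keystream is 3e f1 92 0b e5 eb 58 27 3e f1 92 0b.
byte 0: 65 XOR 3e = 5b
byte 1: 72 XOR f1 = 83
byte 2: 72 XOR 92 = e0
byte 3: 6f XOR 0b = 64
byte 4: 72 XOR e5 = 97
byte 5: 20 XOR eb = cb
byte 6: 6c XOR 58 = 34
byte 7: 61 XOR 27 = 46
byte 8: 75 XOR 3e = 4b
byte 9: 6e XOR f1 = 9f
byte 10: 63 XOR 92 = f1
byte 11: 68 XOR 0b = 63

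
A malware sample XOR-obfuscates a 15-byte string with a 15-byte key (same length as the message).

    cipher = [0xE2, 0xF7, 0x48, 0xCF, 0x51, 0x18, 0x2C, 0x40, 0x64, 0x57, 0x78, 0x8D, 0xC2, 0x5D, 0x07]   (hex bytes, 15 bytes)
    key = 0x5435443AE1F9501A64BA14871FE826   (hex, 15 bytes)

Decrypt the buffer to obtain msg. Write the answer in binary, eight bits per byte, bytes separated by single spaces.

10110110 11000010 00001100 11110101 10110000 11100001 01111100 01011010 00000000 11101101 01101100 00001010 11011101 10110101 00100001

e2 ⊕ 54 = b6
f7 ⊕ 35 = c2
48 ⊕ 44 = 0c
cf ⊕ 3a = f5
51 ⊕ e1 = b0
18 ⊕ f9 = e1
2c ⊕ 50 = 7c
40 ⊕ 1a = 5a
64 ⊕ 64 = 00
57 ⊕ ba = ed
78 ⊕ 14 = 6c
8d ⊕ 87 = 0a
c2 ⊕ 1f = dd
5d ⊕ e8 = b5
07 ⊕ 26 = 21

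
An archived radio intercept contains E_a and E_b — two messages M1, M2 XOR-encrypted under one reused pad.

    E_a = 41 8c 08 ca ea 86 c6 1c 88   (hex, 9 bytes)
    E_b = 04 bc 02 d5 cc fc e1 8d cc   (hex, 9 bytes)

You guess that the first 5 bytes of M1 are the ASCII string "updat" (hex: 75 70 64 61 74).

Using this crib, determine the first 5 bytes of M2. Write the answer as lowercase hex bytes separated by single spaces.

First, E_a ⊕ E_b = (M1 ⊕ K) ⊕ (M2 ⊕ K) = M1 ⊕ M2, so the key drops out. Then M2 = (M1 ⊕ M2) ⊕ M1 over the first 5 bytes.
byte 0: (41 XOR 04) XOR 75 = 45 XOR 75 = 30
byte 1: (8c XOR bc) XOR 70 = 30 XOR 70 = 40
byte 2: (08 XOR 02) XOR 64 = 0a XOR 64 = 6e
byte 3: (ca XOR d5) XOR 61 = 1f XOR 61 = 7e
byte 4: (ea XOR cc) XOR 74 = 26 XOR 74 = 52

30 40 6e 7e 52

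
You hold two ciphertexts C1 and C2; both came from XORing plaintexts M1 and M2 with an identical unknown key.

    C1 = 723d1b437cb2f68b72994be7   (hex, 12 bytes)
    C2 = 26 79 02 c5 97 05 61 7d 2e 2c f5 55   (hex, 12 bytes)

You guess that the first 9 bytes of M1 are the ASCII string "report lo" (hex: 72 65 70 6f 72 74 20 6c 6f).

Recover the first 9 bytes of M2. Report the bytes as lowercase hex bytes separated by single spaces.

26 21 69 e9 99 c3 b7 9a 33

First, C1 ⊕ C2 = (M1 ⊕ K) ⊕ (M2 ⊕ K) = M1 ⊕ M2, so the key drops out. Then M2 = (M1 ⊕ M2) ⊕ M1 over the first 9 bytes.
byte 0: (72 xor 26) xor 72 = 54 xor 72 = 26
byte 1: (3d xor 79) xor 65 = 44 xor 65 = 21
byte 2: (1b xor 02) xor 70 = 19 xor 70 = 69
byte 3: (43 xor c5) xor 6f = 86 xor 6f = e9
byte 4: (7c xor 97) xor 72 = eb xor 72 = 99
byte 5: (b2 xor 05) xor 74 = b7 xor 74 = c3
byte 6: (f6 xor 61) xor 20 = 97 xor 20 = b7
byte 7: (8b xor 7d) xor 6c = f6 xor 6c = 9a
byte 8: (72 xor 2e) xor 6f = 5c xor 6f = 33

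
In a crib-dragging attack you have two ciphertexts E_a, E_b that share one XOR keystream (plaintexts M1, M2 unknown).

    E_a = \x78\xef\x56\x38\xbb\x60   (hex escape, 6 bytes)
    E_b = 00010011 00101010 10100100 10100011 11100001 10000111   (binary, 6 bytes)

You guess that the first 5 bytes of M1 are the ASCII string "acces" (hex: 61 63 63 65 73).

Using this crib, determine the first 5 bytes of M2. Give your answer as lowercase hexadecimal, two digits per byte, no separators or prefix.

0aa691fe29

First, E_a ⊕ E_b = (M1 ⊕ K) ⊕ (M2 ⊕ K) = M1 ⊕ M2, so the key drops out. Then M2 = (M1 ⊕ M2) ⊕ M1 over the first 5 bytes.
byte 0: (78 xor 13) xor 61 = 6b xor 61 = 0a
byte 1: (ef xor 2a) xor 63 = c5 xor 63 = a6
byte 2: (56 xor a4) xor 63 = f2 xor 63 = 91
byte 3: (38 xor a3) xor 65 = 9b xor 65 = fe
byte 4: (bb xor e1) xor 73 = 5a xor 73 = 29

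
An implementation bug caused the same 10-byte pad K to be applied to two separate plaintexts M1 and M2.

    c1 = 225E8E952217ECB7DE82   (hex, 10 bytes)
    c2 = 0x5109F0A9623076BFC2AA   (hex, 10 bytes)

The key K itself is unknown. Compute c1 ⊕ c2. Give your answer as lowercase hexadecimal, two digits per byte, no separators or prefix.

c1 ⊕ c2 = (M1 ⊕ K) ⊕ (M2 ⊕ K) = M1 ⊕ M2 — the shared key cancels under XOR.
22 ^ 51 = 73
5e ^ 09 = 57
8e ^ f0 = 7e
95 ^ a9 = 3c
22 ^ 62 = 40
17 ^ 30 = 27
ec ^ 76 = 9a
b7 ^ bf = 08
de ^ c2 = 1c
82 ^ aa = 28

73577e3c40279a081c28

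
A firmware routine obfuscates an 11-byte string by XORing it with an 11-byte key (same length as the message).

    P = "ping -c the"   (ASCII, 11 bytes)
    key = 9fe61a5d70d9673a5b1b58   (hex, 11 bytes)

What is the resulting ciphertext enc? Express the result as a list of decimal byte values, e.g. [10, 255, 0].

XOR is its own inverse, so applying the key byte-wise gives the result directly.
byte 0: 01110000 XOR 10011111 = 11101111
byte 1: 01101001 XOR 11100110 = 10001111
byte 2: 01101110 XOR 00011010 = 01110100
byte 3: 01100111 XOR 01011101 = 00111010
byte 4: 00100000 XOR 01110000 = 01010000
byte 5: 00101101 XOR 11011001 = 11110100
byte 6: 01100011 XOR 01100111 = 00000100
byte 7: 00100000 XOR 00111010 = 00011010
byte 8: 01110100 XOR 01011011 = 00101111
byte 9: 01101000 XOR 00011011 = 01110011
byte 10: 01100101 XOR 01011000 = 00111101

[239, 143, 116, 58, 80, 244, 4, 26, 47, 115, 61]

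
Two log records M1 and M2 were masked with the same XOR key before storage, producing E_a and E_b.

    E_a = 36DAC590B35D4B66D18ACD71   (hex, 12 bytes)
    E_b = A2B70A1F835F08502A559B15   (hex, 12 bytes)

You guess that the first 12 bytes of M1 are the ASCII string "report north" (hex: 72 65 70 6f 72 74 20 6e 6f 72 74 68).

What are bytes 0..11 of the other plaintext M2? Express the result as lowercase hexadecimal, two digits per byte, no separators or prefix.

First, E_a ⊕ E_b = (M1 ⊕ K) ⊕ (M2 ⊕ K) = M1 ⊕ M2, so the key drops out. Then M2 = (M1 ⊕ M2) ⊕ M1 over the first 12 bytes.
byte 0: (36 XOR a2) XOR 72 = 94 XOR 72 = e6
byte 1: (da XOR b7) XOR 65 = 6d XOR 65 = 08
byte 2: (c5 XOR 0a) XOR 70 = cf XOR 70 = bf
byte 3: (90 XOR 1f) XOR 6f = 8f XOR 6f = e0
byte 4: (b3 XOR 83) XOR 72 = 30 XOR 72 = 42
byte 5: (5d XOR 5f) XOR 74 = 02 XOR 74 = 76
byte 6: (4b XOR 08) XOR 20 = 43 XOR 20 = 63
byte 7: (66 XOR 50) XOR 6e = 36 XOR 6e = 58
byte 8: (d1 XOR 2a) XOR 6f = fb XOR 6f = 94
byte 9: (8a XOR 55) XOR 72 = df XOR 72 = ad
byte 10: (cd XOR 9b) XOR 74 = 56 XOR 74 = 22
byte 11: (71 XOR 15) XOR 68 = 64 XOR 68 = 0c

e608bfe04276635894ad220c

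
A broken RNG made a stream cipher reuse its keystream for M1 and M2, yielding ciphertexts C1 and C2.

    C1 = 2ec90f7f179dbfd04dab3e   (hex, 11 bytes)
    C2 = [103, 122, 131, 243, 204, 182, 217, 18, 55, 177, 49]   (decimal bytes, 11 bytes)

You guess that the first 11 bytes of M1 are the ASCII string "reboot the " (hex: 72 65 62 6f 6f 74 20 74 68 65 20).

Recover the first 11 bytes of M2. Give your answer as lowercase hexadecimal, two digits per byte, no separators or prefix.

First, C1 ⊕ C2 = (M1 ⊕ K) ⊕ (M2 ⊕ K) = M1 ⊕ M2, so the key drops out. Then M2 = (M1 ⊕ M2) ⊕ M1 over the first 11 bytes.
byte 0: (2e ^ 67) ^ 72 = 49 ^ 72 = 3b
byte 1: (c9 ^ 7a) ^ 65 = b3 ^ 65 = d6
byte 2: (0f ^ 83) ^ 62 = 8c ^ 62 = ee
byte 3: (7f ^ f3) ^ 6f = 8c ^ 6f = e3
byte 4: (17 ^ cc) ^ 6f = db ^ 6f = b4
byte 5: (9d ^ b6) ^ 74 = 2b ^ 74 = 5f
byte 6: (bf ^ d9) ^ 20 = 66 ^ 20 = 46
byte 7: (d0 ^ 12) ^ 74 = c2 ^ 74 = b6
byte 8: (4d ^ 37) ^ 68 = 7a ^ 68 = 12
byte 9: (ab ^ b1) ^ 65 = 1a ^ 65 = 7f
byte 10: (3e ^ 31) ^ 20 = 0f ^ 20 = 2f

3bd6eee3b45f46b6127f2f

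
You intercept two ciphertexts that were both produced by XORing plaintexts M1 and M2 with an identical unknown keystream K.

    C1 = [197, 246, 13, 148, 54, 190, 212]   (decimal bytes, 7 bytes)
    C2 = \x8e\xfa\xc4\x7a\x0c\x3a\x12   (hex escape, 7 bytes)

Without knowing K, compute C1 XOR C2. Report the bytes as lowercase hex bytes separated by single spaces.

C1 ⊕ C2 = (M1 ⊕ K) ⊕ (M2 ⊕ K) = M1 ⊕ M2 — the shared key cancels under XOR.
byte 0: 11000101 XOR 10001110 = 01001011
byte 1: 11110110 XOR 11111010 = 00001100
byte 2: 00001101 XOR 11000100 = 11001001
byte 3: 10010100 XOR 01111010 = 11101110
byte 4: 00110110 XOR 00001100 = 00111010
byte 5: 10111110 XOR 00111010 = 10000100
byte 6: 11010100 XOR 00010010 = 11000110

4b 0c c9 ee 3a 84 c6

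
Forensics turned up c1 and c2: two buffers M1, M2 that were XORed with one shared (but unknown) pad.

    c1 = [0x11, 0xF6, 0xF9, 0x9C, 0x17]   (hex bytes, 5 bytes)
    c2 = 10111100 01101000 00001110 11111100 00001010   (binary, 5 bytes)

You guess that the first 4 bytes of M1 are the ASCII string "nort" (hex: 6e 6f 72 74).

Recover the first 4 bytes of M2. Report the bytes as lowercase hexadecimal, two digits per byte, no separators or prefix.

c3f18514

First, c1 ⊕ c2 = (M1 ⊕ K) ⊕ (M2 ⊕ K) = M1 ⊕ M2, so the key drops out. Then M2 = (M1 ⊕ M2) ⊕ M1 over the first 4 bytes.
byte 0: (11 XOR bc) XOR 6e = ad XOR 6e = c3
byte 1: (f6 XOR 68) XOR 6f = 9e XOR 6f = f1
byte 2: (f9 XOR 0e) XOR 72 = f7 XOR 72 = 85
byte 3: (9c XOR fc) XOR 74 = 60 XOR 74 = 14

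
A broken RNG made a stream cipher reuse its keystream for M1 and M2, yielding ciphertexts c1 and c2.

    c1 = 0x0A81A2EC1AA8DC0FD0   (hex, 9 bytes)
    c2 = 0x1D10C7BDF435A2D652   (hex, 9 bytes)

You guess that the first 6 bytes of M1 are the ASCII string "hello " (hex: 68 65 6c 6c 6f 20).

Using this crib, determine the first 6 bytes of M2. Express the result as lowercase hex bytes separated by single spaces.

First, c1 ⊕ c2 = (M1 ⊕ K) ⊕ (M2 ⊕ K) = M1 ⊕ M2, so the key drops out. Then M2 = (M1 ⊕ M2) ⊕ M1 over the first 6 bytes.
byte 0: (0a ^ 1d) ^ 68 = 17 ^ 68 = 7f
byte 1: (81 ^ 10) ^ 65 = 91 ^ 65 = f4
byte 2: (a2 ^ c7) ^ 6c = 65 ^ 6c = 09
byte 3: (ec ^ bd) ^ 6c = 51 ^ 6c = 3d
byte 4: (1a ^ f4) ^ 6f = ee ^ 6f = 81
byte 5: (a8 ^ 35) ^ 20 = 9d ^ 20 = bd

7f f4 09 3d 81 bd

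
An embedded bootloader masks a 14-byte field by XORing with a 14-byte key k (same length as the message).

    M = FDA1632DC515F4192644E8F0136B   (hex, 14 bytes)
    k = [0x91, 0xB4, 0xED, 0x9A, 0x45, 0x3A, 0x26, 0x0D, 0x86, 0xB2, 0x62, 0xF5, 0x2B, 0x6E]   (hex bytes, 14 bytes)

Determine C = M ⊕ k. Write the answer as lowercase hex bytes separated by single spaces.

XOR is its own inverse, so applying the key byte-wise gives the result directly.
fd ⊕ 91 = 6c
a1 ⊕ b4 = 15
63 ⊕ ed = 8e
2d ⊕ 9a = b7
c5 ⊕ 45 = 80
15 ⊕ 3a = 2f
f4 ⊕ 26 = d2
19 ⊕ 0d = 14
26 ⊕ 86 = a0
44 ⊕ b2 = f6
e8 ⊕ 62 = 8a
f0 ⊕ f5 = 05
13 ⊕ 2b = 38
6b ⊕ 6e = 05

6c 15 8e b7 80 2f d2 14 a0 f6 8a 05 38 05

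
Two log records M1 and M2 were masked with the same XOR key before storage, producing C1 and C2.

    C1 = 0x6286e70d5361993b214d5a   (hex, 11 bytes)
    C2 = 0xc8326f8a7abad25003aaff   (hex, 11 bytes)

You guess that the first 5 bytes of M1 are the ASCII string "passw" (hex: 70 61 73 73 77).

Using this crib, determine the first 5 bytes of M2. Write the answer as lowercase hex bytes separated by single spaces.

da d5 fb f4 5e

First, C1 ⊕ C2 = (M1 ⊕ K) ⊕ (M2 ⊕ K) = M1 ⊕ M2, so the key drops out. Then M2 = (M1 ⊕ M2) ⊕ M1 over the first 5 bytes.
byte 0: (62 XOR c8) XOR 70 = aa XOR 70 = da
byte 1: (86 XOR 32) XOR 61 = b4 XOR 61 = d5
byte 2: (e7 XOR 6f) XOR 73 = 88 XOR 73 = fb
byte 3: (0d XOR 8a) XOR 73 = 87 XOR 73 = f4
byte 4: (53 XOR 7a) XOR 77 = 29 XOR 77 = 5e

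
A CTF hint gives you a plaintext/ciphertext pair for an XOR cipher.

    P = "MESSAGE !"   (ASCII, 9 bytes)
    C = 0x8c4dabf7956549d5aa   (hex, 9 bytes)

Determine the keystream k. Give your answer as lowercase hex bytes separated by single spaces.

Since C = P ⊕ k, XORing both sides with P gives k = P ⊕ C.
 77 xor 140 = 193
 69 xor  77 =   8
 83 xor 171 = 248
 83 xor 247 = 164
 65 xor 149 = 212
 71 xor 101 =  34
 69 xor  73 =  12
 32 xor 213 = 245
 33 xor 170 = 139

c1 08 f8 a4 d4 22 0c f5 8b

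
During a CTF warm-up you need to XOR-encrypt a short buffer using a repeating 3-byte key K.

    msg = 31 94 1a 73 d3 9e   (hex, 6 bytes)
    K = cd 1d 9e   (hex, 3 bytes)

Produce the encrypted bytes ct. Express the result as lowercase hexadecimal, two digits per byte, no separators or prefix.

The 3-byte key repeats, so the effective keystream is cd 1d 9e cd 1d 9e.
byte 0: 31 XOR cd = fc
byte 1: 94 XOR 1d = 89
byte 2: 1a XOR 9e = 84
byte 3: 73 XOR cd = be
byte 4: d3 XOR 1d = ce
byte 5: 9e XOR 9e = 00

fc8984bece00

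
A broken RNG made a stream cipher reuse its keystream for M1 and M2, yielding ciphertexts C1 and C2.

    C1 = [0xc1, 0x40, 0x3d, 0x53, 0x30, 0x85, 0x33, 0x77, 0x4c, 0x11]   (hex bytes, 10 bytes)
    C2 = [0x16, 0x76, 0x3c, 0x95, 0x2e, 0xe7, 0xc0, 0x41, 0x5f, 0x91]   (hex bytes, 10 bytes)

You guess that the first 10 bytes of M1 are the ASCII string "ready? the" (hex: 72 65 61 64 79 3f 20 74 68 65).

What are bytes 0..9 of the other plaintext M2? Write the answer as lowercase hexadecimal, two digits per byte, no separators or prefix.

First, C1 ⊕ C2 = (M1 ⊕ K) ⊕ (M2 ⊕ K) = M1 ⊕ M2, so the key drops out. Then M2 = (M1 ⊕ M2) ⊕ M1 over the first 10 bytes.
byte 0: (c1 XOR 16) XOR 72 = d7 XOR 72 = a5
byte 1: (40 XOR 76) XOR 65 = 36 XOR 65 = 53
byte 2: (3d XOR 3c) XOR 61 = 01 XOR 61 = 60
byte 3: (53 XOR 95) XOR 64 = c6 XOR 64 = a2
byte 4: (30 XOR 2e) XOR 79 = 1e XOR 79 = 67
byte 5: (85 XOR e7) XOR 3f = 62 XOR 3f = 5d
byte 6: (33 XOR c0) XOR 20 = f3 XOR 20 = d3
byte 7: (77 XOR 41) XOR 74 = 36 XOR 74 = 42
byte 8: (4c XOR 5f) XOR 68 = 13 XOR 68 = 7b
byte 9: (11 XOR 91) XOR 65 = 80 XOR 65 = e5

a55360a2675dd3427be5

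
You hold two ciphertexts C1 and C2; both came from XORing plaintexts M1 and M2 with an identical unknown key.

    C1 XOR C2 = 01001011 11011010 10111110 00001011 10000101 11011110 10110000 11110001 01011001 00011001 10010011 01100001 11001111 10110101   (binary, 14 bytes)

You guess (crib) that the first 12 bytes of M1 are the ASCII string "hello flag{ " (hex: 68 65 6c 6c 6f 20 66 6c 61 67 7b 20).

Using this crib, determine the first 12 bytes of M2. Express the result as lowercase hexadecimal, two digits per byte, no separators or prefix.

23bfd267eafed69d387ee841

Since C1 ⊕ C2 = M1 ⊕ M2, XORing with the guessed M1 bytes yields the corresponding M2 bytes: M2 = (C1 ⊕ C2) ⊕ M1.
01001011 XOR 01101000 = 00100011
11011010 XOR 01100101 = 10111111
10111110 XOR 01101100 = 11010010
00001011 XOR 01101100 = 01100111
10000101 XOR 01101111 = 11101010
11011110 XOR 00100000 = 11111110
10110000 XOR 01100110 = 11010110
11110001 XOR 01101100 = 10011101
01011001 XOR 01100001 = 00111000
00011001 XOR 01100111 = 01111110
10010011 XOR 01111011 = 11101000
01100001 XOR 00100000 = 01000001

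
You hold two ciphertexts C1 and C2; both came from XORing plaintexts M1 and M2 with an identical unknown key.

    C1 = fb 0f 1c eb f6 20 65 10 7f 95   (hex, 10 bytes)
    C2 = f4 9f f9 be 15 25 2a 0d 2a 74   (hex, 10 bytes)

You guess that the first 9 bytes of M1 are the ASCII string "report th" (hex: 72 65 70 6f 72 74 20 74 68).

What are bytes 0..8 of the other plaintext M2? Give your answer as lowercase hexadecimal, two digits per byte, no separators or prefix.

7df5953a91716f693d

First, C1 ⊕ C2 = (M1 ⊕ K) ⊕ (M2 ⊕ K) = M1 ⊕ M2, so the key drops out. Then M2 = (M1 ⊕ M2) ⊕ M1 over the first 9 bytes.
byte 0: (fb ⊕ f4) ⊕ 72 = 0f ⊕ 72 = 7d
byte 1: (0f ⊕ 9f) ⊕ 65 = 90 ⊕ 65 = f5
byte 2: (1c ⊕ f9) ⊕ 70 = e5 ⊕ 70 = 95
byte 3: (eb ⊕ be) ⊕ 6f = 55 ⊕ 6f = 3a
byte 4: (f6 ⊕ 15) ⊕ 72 = e3 ⊕ 72 = 91
byte 5: (20 ⊕ 25) ⊕ 74 = 05 ⊕ 74 = 71
byte 6: (65 ⊕ 2a) ⊕ 20 = 4f ⊕ 20 = 6f
byte 7: (10 ⊕ 0d) ⊕ 74 = 1d ⊕ 74 = 69
byte 8: (7f ⊕ 2a) ⊕ 68 = 55 ⊕ 68 = 3d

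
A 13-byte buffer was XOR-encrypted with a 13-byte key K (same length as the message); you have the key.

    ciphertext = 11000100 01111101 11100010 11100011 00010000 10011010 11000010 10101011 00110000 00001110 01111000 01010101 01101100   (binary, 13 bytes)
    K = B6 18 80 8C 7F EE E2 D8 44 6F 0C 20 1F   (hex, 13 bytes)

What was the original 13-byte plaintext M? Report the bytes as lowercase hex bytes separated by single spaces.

72 65 62 6f 6f 74 20 73 74 61 74 75 73

196 xor 182 = 114
125 xor  24 = 101
226 xor 128 =  98
227 xor 140 = 111
 16 xor 127 = 111
154 xor 238 = 116
194 xor 226 =  32
171 xor 216 = 115
 48 xor  68 = 116
 14 xor 111 =  97
120 xor  12 = 116
 85 xor  32 = 117
108 xor  31 = 115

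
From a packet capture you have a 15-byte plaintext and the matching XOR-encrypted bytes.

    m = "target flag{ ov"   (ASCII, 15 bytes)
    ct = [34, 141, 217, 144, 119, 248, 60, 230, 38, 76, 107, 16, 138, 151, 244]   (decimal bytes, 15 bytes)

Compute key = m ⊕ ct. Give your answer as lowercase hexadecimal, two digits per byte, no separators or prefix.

56ecabf7128c1c804a2d0c6baaf882

Since ct = m ⊕ key, XORing both sides with m gives key = m ⊕ ct.
74 xor 22 = 56
61 xor 8d = ec
72 xor d9 = ab
67 xor 90 = f7
65 xor 77 = 12
74 xor f8 = 8c
20 xor 3c = 1c
66 xor e6 = 80
6c xor 26 = 4a
61 xor 4c = 2d
67 xor 6b = 0c
7b xor 10 = 6b
20 xor 8a = aa
6f xor 97 = f8
76 xor f4 = 82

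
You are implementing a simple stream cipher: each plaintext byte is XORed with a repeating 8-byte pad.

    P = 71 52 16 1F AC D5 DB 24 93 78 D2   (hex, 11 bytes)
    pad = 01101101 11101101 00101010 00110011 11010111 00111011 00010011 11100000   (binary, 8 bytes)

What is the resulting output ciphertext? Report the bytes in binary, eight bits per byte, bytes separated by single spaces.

The 8-byte key repeats, so the effective keystream is 6d ed 2a 33 d7 3b 13 e0 6d ed 2a.
byte 0: 71 xor 6d = 1c
byte 1: 52 xor ed = bf
byte 2: 16 xor 2a = 3c
byte 3: 1f xor 33 = 2c
byte 4: ac xor d7 = 7b
byte 5: d5 xor 3b = ee
byte 6: db xor 13 = c8
byte 7: 24 xor e0 = c4
byte 8: 93 xor 6d = fe
byte 9: 78 xor ed = 95
byte 10: d2 xor 2a = f8

00011100 10111111 00111100 00101100 01111011 11101110 11001000 11000100 11111110 10010101 11111000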